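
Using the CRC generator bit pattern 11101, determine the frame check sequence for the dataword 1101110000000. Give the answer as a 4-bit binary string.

Append 4 zeros: 11011100000000000. Divide by 11101 (XOR where the leading bit is 1):
  pos 0: 11011 XOR 11101 = 00110
  pos 2: 11010 XOR 11101 = 00111
  pos 4: 11100 XOR 11101 = 00001
  pos 8: 10000 XOR 11101 = 01101
  pos 9: 11010 XOR 11101 = 00111
  pos 11: 11100 XOR 11101 = 00001
Remainder (last 4 bits) = 0010. This is the CRC / FCS.

0010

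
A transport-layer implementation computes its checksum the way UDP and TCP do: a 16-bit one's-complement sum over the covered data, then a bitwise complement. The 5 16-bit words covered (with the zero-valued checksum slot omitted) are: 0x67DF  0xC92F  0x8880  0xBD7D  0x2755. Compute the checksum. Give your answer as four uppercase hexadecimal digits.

619D

One's-complement addition (fold any carry out of bit 15 back into bit 0):
  0x67DF + 0xC92F = 0x1310E → wrap carry → 0x310F
  0x310F + 0x8880 = 0x0B98F
  0xB98F + 0xBD7D = 0x1770C → wrap carry → 0x770D
  0x770D + 0x2755 = 0x09E62
One's-complement sum = 0x9E62.
Checksum = ~0x9E62 & 0xFFFF = 0x619D.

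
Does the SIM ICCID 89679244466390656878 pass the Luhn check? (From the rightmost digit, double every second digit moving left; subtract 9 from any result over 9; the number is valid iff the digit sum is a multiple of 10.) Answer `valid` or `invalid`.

valid

From the right, keep odd positions and double even positions (subtract 9 from any doubled value over 9):
  doubled (positions 2,4,...): 5 3 3 9 3 8 8 9 3 7 → sum 58
  kept (positions 1,3,...): 8 8 5 0 3 6 4 2 7 9 → sum 52
Total = 110.
110 mod 10 = 0, so the number is valid.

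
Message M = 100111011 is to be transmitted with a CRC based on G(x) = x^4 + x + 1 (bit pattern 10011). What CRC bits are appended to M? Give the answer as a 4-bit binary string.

1110

Append 4 zeros: 1001110110000. Divide by 10011 (XOR where the leading bit is 1):
  pos 0: 10011 XOR 10011 = 00000
  pos 5: 10110 XOR 10011 = 00101
  pos 7: 10100 XOR 10011 = 00111
Remainder (last 4 bits) = 1110. This is the CRC / FCS.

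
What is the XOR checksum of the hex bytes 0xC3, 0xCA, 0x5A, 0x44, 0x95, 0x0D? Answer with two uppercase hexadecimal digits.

XOR the bytes together:
  start with 0xC3
  0xC3 ⊕ 0xCA = 0x09
  0x09 ⊕ 0x5A = 0x53
  0x53 ⊕ 0x44 = 0x17
  0x17 ⊕ 0x95 = 0x82
  0x82 ⊕ 0x0D = 0x8F

8F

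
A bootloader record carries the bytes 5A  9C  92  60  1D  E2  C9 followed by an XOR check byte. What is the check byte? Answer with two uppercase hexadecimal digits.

XOR the bytes together:
  start with 0x5A
  0x5A ⊕ 0x9C = 0xC6
  0xC6 ⊕ 0x92 = 0x54
  0x54 ⊕ 0x60 = 0x34
  0x34 ⊕ 0x1D = 0x29
  0x29 ⊕ 0xE2 = 0xCB
  0xCB ⊕ 0xC9 = 0x02

02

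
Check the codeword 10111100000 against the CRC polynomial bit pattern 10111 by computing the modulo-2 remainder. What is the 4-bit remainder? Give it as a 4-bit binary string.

Modulo-2 division of 10111100000 by 10111:
  pos 0: 10111 XOR 10111 = 00000
  pos 5: 10000 XOR 10111 = 00111
Remainder = 1110 (nonzero — an error is detected).

1110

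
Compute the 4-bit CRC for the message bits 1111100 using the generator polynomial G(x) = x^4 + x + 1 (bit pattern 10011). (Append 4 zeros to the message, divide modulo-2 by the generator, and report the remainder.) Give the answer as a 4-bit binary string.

Append 4 zeros: 11111000000. Divide by 10011 (XOR where the leading bit is 1):
  pos 0: 11111 XOR 10011 = 01100
  pos 1: 11000 XOR 10011 = 01011
  pos 2: 10110 XOR 10011 = 00101
  pos 4: 10100 XOR 10011 = 00111
  pos 6: 11100 XOR 10011 = 01111
Remainder (last 4 bits) = 1111. This is the CRC / FCS.

1111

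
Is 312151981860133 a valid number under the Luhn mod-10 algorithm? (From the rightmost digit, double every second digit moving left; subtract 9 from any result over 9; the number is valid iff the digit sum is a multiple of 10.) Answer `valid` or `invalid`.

invalid

From the right, keep odd positions and double even positions (subtract 9 from any doubled value over 9):
  doubled (positions 2,4,...): 6 0 7 7 2 2 2 → sum 26
  kept (positions 1,3,...): 3 1 6 1 9 5 2 3 → sum 30
Total = 56.
56 mod 10 = 6, so the number is invalid.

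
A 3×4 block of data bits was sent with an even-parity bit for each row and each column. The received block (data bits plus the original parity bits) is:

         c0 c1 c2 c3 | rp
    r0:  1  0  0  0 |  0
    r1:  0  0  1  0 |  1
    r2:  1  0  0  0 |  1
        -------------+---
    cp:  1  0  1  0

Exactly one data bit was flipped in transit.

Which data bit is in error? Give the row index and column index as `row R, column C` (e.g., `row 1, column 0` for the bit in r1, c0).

Recompute each row's even parity and compare to rp:
  r0: data parity 1, sent rp 0 → mismatch
  r1: data parity 1, sent rp 1 → ok
  r2: data parity 1, sent rp 1 → ok
Recompute each column's even parity and compare to cp:
  c0: data parity 0, sent cp 1 → mismatch
  c1: data parity 0, sent cp 0 → ok
  c2: data parity 1, sent cp 1 → ok
  c3: data parity 0, sent cp 0 → ok
Exactly one row (r0) and one column (c0) fail → the flipped bit is at their intersection.

row 0, column 0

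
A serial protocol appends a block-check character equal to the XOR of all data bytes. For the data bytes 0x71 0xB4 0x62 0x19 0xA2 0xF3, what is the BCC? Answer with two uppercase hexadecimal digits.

EF

XOR the bytes together:
  start with 0x71
  0x71 ⊕ 0xB4 = 0xC5
  0xC5 ⊕ 0x62 = 0xA7
  0xA7 ⊕ 0x19 = 0xBE
  0xBE ⊕ 0xA2 = 0x1C
  0x1C ⊕ 0xF3 = 0xEF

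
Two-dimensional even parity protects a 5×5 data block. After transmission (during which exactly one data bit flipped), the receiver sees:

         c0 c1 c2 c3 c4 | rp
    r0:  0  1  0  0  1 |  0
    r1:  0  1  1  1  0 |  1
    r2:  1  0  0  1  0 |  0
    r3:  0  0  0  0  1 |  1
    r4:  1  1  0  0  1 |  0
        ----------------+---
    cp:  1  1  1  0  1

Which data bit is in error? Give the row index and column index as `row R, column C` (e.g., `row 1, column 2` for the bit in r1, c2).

row 4, column 0

Recompute each row's even parity and compare to rp:
  r0: data parity 0, sent rp 0 → ok
  r1: data parity 1, sent rp 1 → ok
  r2: data parity 0, sent rp 0 → ok
  r3: data parity 1, sent rp 1 → ok
  r4: data parity 1, sent rp 0 → mismatch
Recompute each column's even parity and compare to cp:
  c0: data parity 0, sent cp 1 → mismatch
  c1: data parity 1, sent cp 1 → ok
  c2: data parity 1, sent cp 1 → ok
  c3: data parity 0, sent cp 0 → ok
  c4: data parity 1, sent cp 1 → ok
Exactly one row (r4) and one column (c0) fail → the flipped bit is at their intersection.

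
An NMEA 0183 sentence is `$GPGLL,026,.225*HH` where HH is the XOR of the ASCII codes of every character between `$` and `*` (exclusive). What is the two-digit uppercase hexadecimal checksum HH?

XOR the ASCII codes of the payload characters:
  'G' = 0x47 → acc = 0x47
  'P' = 0x50 → acc = 0x17
  'G' = 0x47 → acc = 0x50
  'L' = 0x4C → acc = 0x1C
  'L' = 0x4C → acc = 0x50
  ',' = 0x2C → acc = 0x7C
  '0' = 0x30 → acc = 0x4C
  '2' = 0x32 → acc = 0x7E
  '6' = 0x36 → acc = 0x48
  ',' = 0x2C → acc = 0x64
  '.' = 0x2E → acc = 0x4A
  '2' = 0x32 → acc = 0x78
  '2' = 0x32 → acc = 0x4A
  '5' = 0x35 → acc = 0x7F
Checksum = 0x7F.

7F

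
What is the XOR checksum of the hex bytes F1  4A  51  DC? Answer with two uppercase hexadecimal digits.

36

XOR the bytes together:
  start with 0xF1
  0xF1 ⊕ 0x4A = 0xBB
  0xBB ⊕ 0x51 = 0xEA
  0xEA ⊕ 0xDC = 0x36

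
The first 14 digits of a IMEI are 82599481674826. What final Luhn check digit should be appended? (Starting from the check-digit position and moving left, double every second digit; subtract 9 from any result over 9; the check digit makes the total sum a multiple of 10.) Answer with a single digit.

Partial digits right→left: 6 2 8 4 7 6 1 8 4 9 9 5 2 8
Double every second digit counting from the check-digit position (so the 1st, 3rd, 5th, ... of the partial from the right).
  doubled (with −9 where >9): 3 7 5 2 8 9 4 → sum 38
  kept as-is: 2 4 6 8 9 5 8 → sum 42
Total = 38 + 42 = 80.
Check digit = (10 − (80 mod 10)) mod 10 = 0.

0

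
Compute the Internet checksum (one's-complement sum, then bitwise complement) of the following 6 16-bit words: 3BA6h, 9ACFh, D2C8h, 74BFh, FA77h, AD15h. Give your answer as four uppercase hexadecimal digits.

One's-complement addition (fold any carry out of bit 15 back into bit 0):
  0x3BA6 + 0x9ACF = 0x0D675
  0xD675 + 0xD2C8 = 0x1A93D → wrap carry → 0xA93E
  0xA93E + 0x74BF = 0x11DFD → wrap carry → 0x1DFE
  0x1DFE + 0xFA77 = 0x11875 → wrap carry → 0x1876
  0x1876 + 0xAD15 = 0x0C58B
One's-complement sum = 0xC58B.
Checksum = ~0xC58B & 0xFFFF = 0x3A74.

3A74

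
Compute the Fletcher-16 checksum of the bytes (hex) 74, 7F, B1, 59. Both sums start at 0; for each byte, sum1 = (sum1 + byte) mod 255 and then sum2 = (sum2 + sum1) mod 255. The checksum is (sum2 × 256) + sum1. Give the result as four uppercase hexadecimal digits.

0DFE

Running sums (mod 255):
  after byte 0 (74): sum1=116, sum2=116
  after byte 1 (7F): sum1=243, sum2=104
  after byte 2 (B1): sum1=165, sum2=14
  after byte 3 (59): sum1=254, sum2=13
Checksum = sum2·256 + sum1 = 13·256 + 254 = 3582 = 0x0DFE.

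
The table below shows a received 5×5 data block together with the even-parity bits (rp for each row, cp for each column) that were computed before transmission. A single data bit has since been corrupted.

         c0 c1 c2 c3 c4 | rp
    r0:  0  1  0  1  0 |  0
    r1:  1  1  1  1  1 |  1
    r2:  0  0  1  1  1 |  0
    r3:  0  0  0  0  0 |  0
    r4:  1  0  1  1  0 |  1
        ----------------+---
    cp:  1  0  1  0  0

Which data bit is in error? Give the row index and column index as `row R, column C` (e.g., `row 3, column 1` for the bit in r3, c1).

row 2, column 0

Recompute each row's even parity and compare to rp:
  r0: data parity 0, sent rp 0 → ok
  r1: data parity 1, sent rp 1 → ok
  r2: data parity 1, sent rp 0 → mismatch
  r3: data parity 0, sent rp 0 → ok
  r4: data parity 1, sent rp 1 → ok
Recompute each column's even parity and compare to cp:
  c0: data parity 0, sent cp 1 → mismatch
  c1: data parity 0, sent cp 0 → ok
  c2: data parity 1, sent cp 1 → ok
  c3: data parity 0, sent cp 0 → ok
  c4: data parity 0, sent cp 0 → ok
Exactly one row (r2) and one column (c0) fail → the flipped bit is at their intersection.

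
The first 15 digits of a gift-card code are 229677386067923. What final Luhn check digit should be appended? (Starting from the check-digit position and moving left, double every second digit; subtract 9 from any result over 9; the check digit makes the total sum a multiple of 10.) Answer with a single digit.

Partial digits right→left: 3 2 9 7 6 0 6 8 3 7 7 6 9 2 2
Double every second digit counting from the check-digit position (so the 1st, 3rd, 5th, ... of the partial from the right).
  doubled (with −9 where >9): 6 9 3 3 6 5 9 4 → sum 45
  kept as-is: 2 7 0 8 7 6 2 → sum 32
Total = 45 + 32 = 77.
Check digit = (10 − (77 mod 10)) mod 10 = 3.

3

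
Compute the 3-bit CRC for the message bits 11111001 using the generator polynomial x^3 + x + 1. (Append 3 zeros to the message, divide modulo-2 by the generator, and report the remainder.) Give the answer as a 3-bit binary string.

010

Append 3 zeros: 11111001000. Divide by 1011 (XOR where the leading bit is 1):
  pos 0: 1111 XOR 1011 = 0100
  pos 1: 1001 XOR 1011 = 0010
  pos 3: 1000 XOR 1011 = 0011
  pos 5: 1110 XOR 1011 = 0101
  pos 6: 1010 XOR 1011 = 0001
Remainder (last 3 bits) = 010. This is the CRC / FCS.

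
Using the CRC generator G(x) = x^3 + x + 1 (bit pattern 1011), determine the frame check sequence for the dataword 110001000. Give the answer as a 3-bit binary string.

Append 3 zeros: 110001000000. Divide by 1011 (XOR where the leading bit is 1):
  pos 0: 1100 XOR 1011 = 0111
  pos 1: 1110 XOR 1011 = 0101
  pos 2: 1011 XOR 1011 = 0000
Remainder (last 3 bits) = 000. This is the CRC / FCS.

000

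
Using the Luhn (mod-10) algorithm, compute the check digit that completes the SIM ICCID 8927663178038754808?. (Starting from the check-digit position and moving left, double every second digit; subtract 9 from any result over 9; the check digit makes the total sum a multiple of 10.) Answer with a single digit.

Partial digits right→left: 8 0 8 4 5 7 8 3 0 8 7 1 3 6 6 7 2 9 8
Double every second digit counting from the check-digit position (so the 1st, 3rd, 5th, ... of the partial from the right).
  doubled (with −9 where >9): 7 7 1 7 0 5 6 3 4 7 → sum 47
  kept as-is: 0 4 7 3 8 1 6 7 9 → sum 45
Total = 47 + 45 = 92.
Check digit = (10 − (92 mod 10)) mod 10 = 8.

8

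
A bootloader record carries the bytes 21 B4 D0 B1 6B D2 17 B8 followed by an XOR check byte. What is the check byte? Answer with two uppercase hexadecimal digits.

XOR the bytes together:
  start with 0x21
  0x21 ⊕ 0xB4 = 0x95
  0x95 ⊕ 0xD0 = 0x45
  0x45 ⊕ 0xB1 = 0xF4
  0xF4 ⊕ 0x6B = 0x9F
  0x9F ⊕ 0xD2 = 0x4D
  0x4D ⊕ 0x17 = 0x5A
  0x5A ⊕ 0xB8 = 0xE2

E2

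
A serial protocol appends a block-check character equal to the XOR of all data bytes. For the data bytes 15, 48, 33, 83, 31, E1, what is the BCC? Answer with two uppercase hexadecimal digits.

XOR the bytes together:
  start with 0x15
  0x15 ⊕ 0x48 = 0x5D
  0x5D ⊕ 0x33 = 0x6E
  0x6E ⊕ 0x83 = 0xED
  0xED ⊕ 0x31 = 0xDC
  0xDC ⊕ 0xE1 = 0x3D

3D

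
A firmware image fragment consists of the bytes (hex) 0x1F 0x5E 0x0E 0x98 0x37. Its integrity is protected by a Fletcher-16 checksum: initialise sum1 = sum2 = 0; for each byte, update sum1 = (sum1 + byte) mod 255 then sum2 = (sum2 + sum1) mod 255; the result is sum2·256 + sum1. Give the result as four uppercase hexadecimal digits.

Running sums (mod 255):
  after byte 0 (0x1F): sum1=31, sum2=31
  after byte 1 (0x5E): sum1=125, sum2=156
  after byte 2 (0x0E): sum1=139, sum2=40
  after byte 3 (0x98): sum1=36, sum2=76
  after byte 4 (0x37): sum1=91, sum2=167
Checksum = sum2·256 + sum1 = 167·256 + 91 = 42843 = 0xA75B.

A75B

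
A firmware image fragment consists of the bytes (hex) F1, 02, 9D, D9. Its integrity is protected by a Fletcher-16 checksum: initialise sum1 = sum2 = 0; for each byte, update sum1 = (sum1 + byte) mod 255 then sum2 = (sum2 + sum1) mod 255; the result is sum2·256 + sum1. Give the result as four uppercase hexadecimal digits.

Running sums (mod 255):
  after byte 0 (F1): sum1=241, sum2=241
  after byte 1 (02): sum1=243, sum2=229
  after byte 2 (9D): sum1=145, sum2=119
  after byte 3 (D9): sum1=107, sum2=226
Checksum = sum2·256 + sum1 = 226·256 + 107 = 57963 = 0xE26B.

E26B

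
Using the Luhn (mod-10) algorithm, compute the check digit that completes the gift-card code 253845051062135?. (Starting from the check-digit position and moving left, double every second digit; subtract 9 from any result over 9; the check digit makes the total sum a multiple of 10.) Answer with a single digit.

Partial digits right→left: 5 3 1 2 6 0 1 5 0 5 4 8 3 5 2
Double every second digit counting from the check-digit position (so the 1st, 3rd, 5th, ... of the partial from the right).
  doubled (with −9 where >9): 1 2 3 2 0 8 6 4 → sum 26
  kept as-is: 3 2 0 5 5 8 5 → sum 28
Total = 26 + 28 = 54.
Check digit = (10 − (54 mod 10)) mod 10 = 6.

6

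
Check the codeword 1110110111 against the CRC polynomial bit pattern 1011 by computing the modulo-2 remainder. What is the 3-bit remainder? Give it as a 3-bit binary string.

Modulo-2 division of 1110110111 by 1011:
  pos 0: 1110 XOR 1011 = 0101
  pos 1: 1011 XOR 1011 = 0000
  pos 5: 1011 XOR 1011 = 0000
Remainder = 001 (nonzero — an error is detected).

001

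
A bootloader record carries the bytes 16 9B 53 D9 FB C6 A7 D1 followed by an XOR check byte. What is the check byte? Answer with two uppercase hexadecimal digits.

4C

XOR the bytes together:
  start with 0x16
  0x16 ⊕ 0x9B = 0x8D
  0x8D ⊕ 0x53 = 0xDE
  0xDE ⊕ 0xD9 = 0x07
  0x07 ⊕ 0xFB = 0xFC
  0xFC ⊕ 0xC6 = 0x3A
  0x3A ⊕ 0xA7 = 0x9D
  0x9D ⊕ 0xD1 = 0x4C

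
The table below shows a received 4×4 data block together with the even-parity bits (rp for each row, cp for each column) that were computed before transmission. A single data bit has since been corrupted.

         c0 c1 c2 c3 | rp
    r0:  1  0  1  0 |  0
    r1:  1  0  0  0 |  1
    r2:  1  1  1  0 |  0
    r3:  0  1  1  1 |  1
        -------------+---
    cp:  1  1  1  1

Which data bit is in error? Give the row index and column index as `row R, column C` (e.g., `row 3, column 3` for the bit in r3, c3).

Recompute each row's even parity and compare to rp:
  r0: data parity 0, sent rp 0 → ok
  r1: data parity 1, sent rp 1 → ok
  r2: data parity 1, sent rp 0 → mismatch
  r3: data parity 1, sent rp 1 → ok
Recompute each column's even parity and compare to cp:
  c0: data parity 1, sent cp 1 → ok
  c1: data parity 0, sent cp 1 → mismatch
  c2: data parity 1, sent cp 1 → ok
  c3: data parity 1, sent cp 1 → ok
Exactly one row (r2) and one column (c1) fail → the flipped bit is at their intersection.

row 2, column 1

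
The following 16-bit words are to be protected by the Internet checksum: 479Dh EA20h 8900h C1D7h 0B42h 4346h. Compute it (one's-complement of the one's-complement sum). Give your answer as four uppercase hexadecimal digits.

34E1

One's-complement addition (fold any carry out of bit 15 back into bit 0):
  0x479D + 0xEA20 = 0x131BD → wrap carry → 0x31BE
  0x31BE + 0x8900 = 0x0BABE
  0xBABE + 0xC1D7 = 0x17C95 → wrap carry → 0x7C96
  0x7C96 + 0x0B42 = 0x087D8
  0x87D8 + 0x4346 = 0x0CB1E
One's-complement sum = 0xCB1E.
Checksum = ~0xCB1E & 0xFFFF = 0x34E1.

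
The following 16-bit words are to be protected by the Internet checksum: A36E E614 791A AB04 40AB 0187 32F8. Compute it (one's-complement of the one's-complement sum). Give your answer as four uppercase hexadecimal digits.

DD32

One's-complement addition (fold any carry out of bit 15 back into bit 0):
  0xA36E + 0xE614 = 0x18982 → wrap carry → 0x8983
  0x8983 + 0x791A = 0x1029D → wrap carry → 0x029E
  0x029E + 0xAB04 = 0x0ADA2
  0xADA2 + 0x40AB = 0x0EE4D
  0xEE4D + 0x0187 = 0x0EFD4
  0xEFD4 + 0x32F8 = 0x122CC → wrap carry → 0x22CD
One's-complement sum = 0x22CD.
Checksum = ~0x22CD & 0xFFFF = 0xDD32.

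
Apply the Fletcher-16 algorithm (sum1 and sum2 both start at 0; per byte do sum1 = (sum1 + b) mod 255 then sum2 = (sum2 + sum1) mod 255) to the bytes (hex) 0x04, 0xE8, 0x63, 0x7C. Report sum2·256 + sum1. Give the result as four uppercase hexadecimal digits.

0ECC

Running sums (mod 255):
  after byte 0 (0x04): sum1=4, sum2=4
  after byte 1 (0xE8): sum1=236, sum2=240
  after byte 2 (0x63): sum1=80, sum2=65
  after byte 3 (0x7C): sum1=204, sum2=14
Checksum = sum2·256 + sum1 = 14·256 + 204 = 3788 = 0x0ECC.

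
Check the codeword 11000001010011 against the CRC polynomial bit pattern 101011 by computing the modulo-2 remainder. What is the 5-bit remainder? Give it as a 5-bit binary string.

Modulo-2 division of 11000001010011 by 101011:
  pos 0: 110000 XOR 101011 = 011011
  pos 1: 110110 XOR 101011 = 011101
  pos 2: 111011 XOR 101011 = 010000
  pos 3: 100000 XOR 101011 = 001011
  pos 5: 101110 XOR 101011 = 000101
  pos 8: 101011 XOR 101011 = 000000
Remainder = 00000 (zero — the frame passes the CRC check).

00000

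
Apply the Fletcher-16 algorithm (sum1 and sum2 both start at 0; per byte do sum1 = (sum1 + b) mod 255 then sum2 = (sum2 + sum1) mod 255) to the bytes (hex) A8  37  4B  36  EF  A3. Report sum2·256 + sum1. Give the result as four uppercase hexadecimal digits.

Running sums (mod 255):
  after byte 0 (A8): sum1=168, sum2=168
  after byte 1 (37): sum1=223, sum2=136
  after byte 2 (4B): sum1=43, sum2=179
  after byte 3 (36): sum1=97, sum2=21
  after byte 4 (EF): sum1=81, sum2=102
  after byte 5 (A3): sum1=244, sum2=91
Checksum = sum2·256 + sum1 = 91·256 + 244 = 23540 = 0x5BF4.

5BF4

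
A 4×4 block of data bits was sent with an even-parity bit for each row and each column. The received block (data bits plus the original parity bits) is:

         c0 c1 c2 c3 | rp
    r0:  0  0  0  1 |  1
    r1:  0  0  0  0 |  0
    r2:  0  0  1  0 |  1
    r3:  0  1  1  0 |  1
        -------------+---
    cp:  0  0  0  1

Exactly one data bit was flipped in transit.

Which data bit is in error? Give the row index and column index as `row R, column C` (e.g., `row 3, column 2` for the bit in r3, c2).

Recompute each row's even parity and compare to rp:
  r0: data parity 1, sent rp 1 → ok
  r1: data parity 0, sent rp 0 → ok
  r2: data parity 1, sent rp 1 → ok
  r3: data parity 0, sent rp 1 → mismatch
Recompute each column's even parity and compare to cp:
  c0: data parity 0, sent cp 0 → ok
  c1: data parity 1, sent cp 0 → mismatch
  c2: data parity 0, sent cp 0 → ok
  c3: data parity 1, sent cp 1 → ok
Exactly one row (r3) and one column (c1) fail → the flipped bit is at their intersection.

row 3, column 1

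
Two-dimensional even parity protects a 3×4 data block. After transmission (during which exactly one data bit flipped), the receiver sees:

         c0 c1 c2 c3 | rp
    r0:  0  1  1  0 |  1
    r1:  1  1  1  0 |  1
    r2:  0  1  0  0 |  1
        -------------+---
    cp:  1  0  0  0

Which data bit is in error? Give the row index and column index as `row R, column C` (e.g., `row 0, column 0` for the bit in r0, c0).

Recompute each row's even parity and compare to rp:
  r0: data parity 0, sent rp 1 → mismatch
  r1: data parity 1, sent rp 1 → ok
  r2: data parity 1, sent rp 1 → ok
Recompute each column's even parity and compare to cp:
  c0: data parity 1, sent cp 1 → ok
  c1: data parity 1, sent cp 0 → mismatch
  c2: data parity 0, sent cp 0 → ok
  c3: data parity 0, sent cp 0 → ok
Exactly one row (r0) and one column (c1) fail → the flipped bit is at their intersection.

row 0, column 1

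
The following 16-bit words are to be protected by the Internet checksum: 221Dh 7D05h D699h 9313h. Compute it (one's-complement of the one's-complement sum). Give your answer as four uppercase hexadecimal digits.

One's-complement addition (fold any carry out of bit 15 back into bit 0):
  0x221D + 0x7D05 = 0x09F22
  0x9F22 + 0xD699 = 0x175BB → wrap carry → 0x75BC
  0x75BC + 0x9313 = 0x108CF → wrap carry → 0x08D0
One's-complement sum = 0x08D0.
Checksum = ~0x08D0 & 0xFFFF = 0xF72F.

F72F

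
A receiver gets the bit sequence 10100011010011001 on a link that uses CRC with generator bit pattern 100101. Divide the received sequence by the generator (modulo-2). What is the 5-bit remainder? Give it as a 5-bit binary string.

00000

Modulo-2 division of 10100011010011001 by 100101:
  pos 0: 101000 XOR 100101 = 001101
  pos 2: 110111 XOR 100101 = 010010
  pos 3: 100100 XOR 100101 = 000001
  pos 8: 110011 XOR 100101 = 010110
  pos 9: 101100 XOR 100101 = 001001
  pos 11: 100101 XOR 100101 = 000000
Remainder = 00000 (zero — the frame passes the CRC check).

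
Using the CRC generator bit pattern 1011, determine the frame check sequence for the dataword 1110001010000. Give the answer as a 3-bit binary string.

011

Append 3 zeros: 1110001010000000. Divide by 1011 (XOR where the leading bit is 1):
  pos 0: 1110 XOR 1011 = 0101
  pos 1: 1010 XOR 1011 = 0001
  pos 4: 1010 XOR 1011 = 0001
  pos 7: 1100 XOR 1011 = 0111
  pos 8: 1110 XOR 1011 = 0101
  pos 9: 1010 XOR 1011 = 0001
  pos 12: 1000 XOR 1011 = 0011
Remainder (last 3 bits) = 011. This is the CRC / FCS.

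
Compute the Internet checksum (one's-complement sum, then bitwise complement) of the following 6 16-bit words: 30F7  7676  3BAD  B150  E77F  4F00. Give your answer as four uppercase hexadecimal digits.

One's-complement addition (fold any carry out of bit 15 back into bit 0):
  0x30F7 + 0x7676 = 0x0A76D
  0xA76D + 0x3BAD = 0x0E31A
  0xE31A + 0xB150 = 0x1946A → wrap carry → 0x946B
  0x946B + 0xE77F = 0x17BEA → wrap carry → 0x7BEB
  0x7BEB + 0x4F00 = 0x0CAEB
One's-complement sum = 0xCAEB.
Checksum = ~0xCAEB & 0xFFFF = 0x3514.

3514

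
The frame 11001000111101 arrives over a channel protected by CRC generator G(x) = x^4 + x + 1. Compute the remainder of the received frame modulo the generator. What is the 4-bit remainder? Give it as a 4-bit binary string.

Modulo-2 division of 11001000111101 by 10011:
  pos 0: 11001 XOR 10011 = 01010
  pos 1: 10100 XOR 10011 = 00111
  pos 3: 11100 XOR 10011 = 01111
  pos 4: 11111 XOR 10011 = 01100
  pos 5: 11001 XOR 10011 = 01010
  pos 6: 10101 XOR 10011 = 00110
  pos 8: 11010 XOR 10011 = 01001
  pos 9: 10011 XOR 10011 = 00000
Remainder = 0000 (zero — the frame passes the CRC check).

0000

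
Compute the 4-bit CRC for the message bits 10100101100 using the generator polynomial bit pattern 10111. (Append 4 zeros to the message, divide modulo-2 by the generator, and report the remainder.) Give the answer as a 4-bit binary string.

Append 4 zeros: 101001011000000. Divide by 10111 (XOR where the leading bit is 1):
  pos 0: 10100 XOR 10111 = 00011
  pos 3: 11101 XOR 10111 = 01010
  pos 4: 10101 XOR 10111 = 00010
  pos 7: 10000 XOR 10111 = 00111
  pos 9: 11100 XOR 10111 = 01011
  pos 10: 10110 XOR 10111 = 00001
Remainder (last 4 bits) = 0001. This is the CRC / FCS.

0001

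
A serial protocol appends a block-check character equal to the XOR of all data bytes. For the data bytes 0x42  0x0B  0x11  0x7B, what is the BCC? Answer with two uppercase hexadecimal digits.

23

XOR the bytes together:
  start with 0x42
  0x42 ⊕ 0x0B = 0x49
  0x49 ⊕ 0x11 = 0x58
  0x58 ⊕ 0x7B = 0x23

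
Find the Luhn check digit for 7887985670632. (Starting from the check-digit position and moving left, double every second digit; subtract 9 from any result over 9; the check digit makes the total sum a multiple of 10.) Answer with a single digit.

Partial digits right→left: 2 3 6 0 7 6 5 8 9 7 8 8 7
Double every second digit counting from the check-digit position (so the 1st, 3rd, 5th, ... of the partial from the right).
  doubled (with −9 where >9): 4 3 5 1 9 7 5 → sum 34
  kept as-is: 3 0 6 8 7 8 → sum 32
Total = 34 + 32 = 66.
Check digit = (10 − (66 mod 10)) mod 10 = 4.

4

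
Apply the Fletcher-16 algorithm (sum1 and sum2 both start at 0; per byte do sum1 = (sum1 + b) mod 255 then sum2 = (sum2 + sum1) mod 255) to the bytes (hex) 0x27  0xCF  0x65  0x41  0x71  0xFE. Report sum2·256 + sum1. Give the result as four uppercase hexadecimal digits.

350E

Running sums (mod 255):
  after byte 0 (0x27): sum1=39, sum2=39
  after byte 1 (0xCF): sum1=246, sum2=30
  after byte 2 (0x65): sum1=92, sum2=122
  after byte 3 (0x41): sum1=157, sum2=24
  after byte 4 (0x71): sum1=15, sum2=39
  after byte 5 (0xFE): sum1=14, sum2=53
Checksum = sum2·256 + sum1 = 53·256 + 14 = 13582 = 0x350E.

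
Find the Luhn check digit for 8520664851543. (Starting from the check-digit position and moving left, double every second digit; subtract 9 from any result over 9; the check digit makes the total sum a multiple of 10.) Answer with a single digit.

Partial digits right→left: 3 4 5 1 5 8 4 6 6 0 2 5 8
Double every second digit counting from the check-digit position (so the 1st, 3rd, 5th, ... of the partial from the right).
  doubled (with −9 where >9): 6 1 1 8 3 4 7 → sum 30
  kept as-is: 4 1 8 6 0 5 → sum 24
Total = 30 + 24 = 54.
Check digit = (10 − (54 mod 10)) mod 10 = 6.

6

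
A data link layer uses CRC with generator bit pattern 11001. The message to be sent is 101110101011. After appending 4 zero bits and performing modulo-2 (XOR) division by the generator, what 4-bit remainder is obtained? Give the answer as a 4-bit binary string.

Append 4 zeros: 1011101010110000. Divide by 11001 (XOR where the leading bit is 1):
  pos 0: 10111 XOR 11001 = 01110
  pos 1: 11100 XOR 11001 = 00101
  pos 3: 10110 XOR 11001 = 01111
  pos 4: 11111 XOR 11001 = 00110
  pos 6: 11001 XOR 11001 = 00000
  pos 11: 10000 XOR 11001 = 01001
Remainder (last 4 bits) = 1001. This is the CRC / FCS.

1001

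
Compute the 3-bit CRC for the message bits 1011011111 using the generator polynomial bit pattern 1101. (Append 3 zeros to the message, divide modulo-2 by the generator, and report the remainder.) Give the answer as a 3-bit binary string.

Append 3 zeros: 1011011111000. Divide by 1101 (XOR where the leading bit is 1):
  pos 0: 1011 XOR 1101 = 0110
  pos 1: 1100 XOR 1101 = 0001
  pos 4: 1111 XOR 1101 = 0010
  pos 6: 1011 XOR 1101 = 0110
  pos 7: 1100 XOR 1101 = 0001
Remainder (last 3 bits) = 100. This is the CRC / FCS.

100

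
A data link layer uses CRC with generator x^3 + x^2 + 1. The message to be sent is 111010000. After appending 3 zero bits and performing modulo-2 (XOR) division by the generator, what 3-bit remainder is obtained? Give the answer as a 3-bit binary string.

111

Append 3 zeros: 111010000000. Divide by 1101 (XOR where the leading bit is 1):
  pos 0: 1110 XOR 1101 = 0011
  pos 2: 1110 XOR 1101 = 0011
  pos 4: 1100 XOR 1101 = 0001
  pos 7: 1000 XOR 1101 = 0101
  pos 8: 1010 XOR 1101 = 0111
Remainder (last 3 bits) = 111. This is the CRC / FCS.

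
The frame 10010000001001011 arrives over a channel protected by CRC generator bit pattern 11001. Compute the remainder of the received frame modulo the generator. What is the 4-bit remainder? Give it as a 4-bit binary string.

Modulo-2 division of 10010000001001011 by 11001:
  pos 0: 10010 XOR 11001 = 01011
  pos 1: 10110 XOR 11001 = 01111
  pos 2: 11110 XOR 11001 = 00111
  pos 4: 11100 XOR 11001 = 00101
  pos 6: 10101 XOR 11001 = 01100
  pos 7: 11000 XOR 11001 = 00001
  pos 11: 10101 XOR 11001 = 01100
  pos 12: 11001 XOR 11001 = 00000
Remainder = 0000 (zero — the frame passes the CRC check).

0000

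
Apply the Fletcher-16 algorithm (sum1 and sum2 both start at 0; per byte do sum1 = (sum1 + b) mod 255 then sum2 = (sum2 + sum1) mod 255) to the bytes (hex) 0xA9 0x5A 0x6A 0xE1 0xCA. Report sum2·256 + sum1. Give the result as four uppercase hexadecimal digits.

871B

Running sums (mod 255):
  after byte 0 (0xA9): sum1=169, sum2=169
  after byte 1 (0x5A): sum1=4, sum2=173
  after byte 2 (0x6A): sum1=110, sum2=28
  after byte 3 (0xE1): sum1=80, sum2=108
  after byte 4 (0xCA): sum1=27, sum2=135
Checksum = sum2·256 + sum1 = 135·256 + 27 = 34587 = 0x871B.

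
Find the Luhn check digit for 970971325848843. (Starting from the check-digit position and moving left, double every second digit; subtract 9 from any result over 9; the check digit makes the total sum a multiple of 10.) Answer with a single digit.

9

Partial digits right→left: 3 4 8 8 4 8 5 2 3 1 7 9 0 7 9
Double every second digit counting from the check-digit position (so the 1st, 3rd, 5th, ... of the partial from the right).
  doubled (with −9 where >9): 6 7 8 1 6 5 0 9 → sum 42
  kept as-is: 4 8 8 2 1 9 7 → sum 39
Total = 42 + 39 = 81.
Check digit = (10 − (81 mod 10)) mod 10 = 9.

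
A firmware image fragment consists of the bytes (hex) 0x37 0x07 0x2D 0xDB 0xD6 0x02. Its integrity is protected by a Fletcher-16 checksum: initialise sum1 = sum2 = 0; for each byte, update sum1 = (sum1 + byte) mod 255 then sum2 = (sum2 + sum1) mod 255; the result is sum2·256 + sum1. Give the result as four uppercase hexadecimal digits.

Running sums (mod 255):
  after byte 0 (0x37): sum1=55, sum2=55
  after byte 1 (0x07): sum1=62, sum2=117
  after byte 2 (0x2D): sum1=107, sum2=224
  after byte 3 (0xDB): sum1=71, sum2=40
  after byte 4 (0xD6): sum1=30, sum2=70
  after byte 5 (0x02): sum1=32, sum2=102
Checksum = sum2·256 + sum1 = 102·256 + 32 = 26144 = 0x6620.

6620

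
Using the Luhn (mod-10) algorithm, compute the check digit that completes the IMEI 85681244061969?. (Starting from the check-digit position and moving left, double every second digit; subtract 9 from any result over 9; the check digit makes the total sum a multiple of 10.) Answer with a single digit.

3

Partial digits right→left: 9 6 9 1 6 0 4 4 2 1 8 6 5 8
Double every second digit counting from the check-digit position (so the 1st, 3rd, 5th, ... of the partial from the right).
  doubled (with −9 where >9): 9 9 3 8 4 7 1 → sum 41
  kept as-is: 6 1 0 4 1 6 8 → sum 26
Total = 41 + 26 = 67.
Check digit = (10 − (67 mod 10)) mod 10 = 3.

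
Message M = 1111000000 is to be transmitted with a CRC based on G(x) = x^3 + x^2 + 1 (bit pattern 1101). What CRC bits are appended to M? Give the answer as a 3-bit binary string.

101

Append 3 zeros: 1111000000000. Divide by 1101 (XOR where the leading bit is 1):
  pos 0: 1111 XOR 1101 = 0010
  pos 2: 1000 XOR 1101 = 0101
  pos 3: 1010 XOR 1101 = 0111
  pos 4: 1110 XOR 1101 = 0011
  pos 6: 1100 XOR 1101 = 0001
  pos 9: 1000 XOR 1101 = 0101
Remainder (last 3 bits) = 101. This is the CRC / FCS.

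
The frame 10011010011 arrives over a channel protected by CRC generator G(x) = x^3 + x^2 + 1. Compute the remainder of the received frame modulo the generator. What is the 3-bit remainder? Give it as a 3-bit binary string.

110

Modulo-2 division of 10011010011 by 1101:
  pos 0: 1001 XOR 1101 = 0100
  pos 1: 1001 XOR 1101 = 0100
  pos 2: 1000 XOR 1101 = 0101
  pos 3: 1011 XOR 1101 = 0110
  pos 4: 1100 XOR 1101 = 0001
  pos 7: 1011 XOR 1101 = 0110
Remainder = 110 (nonzero — an error is detected).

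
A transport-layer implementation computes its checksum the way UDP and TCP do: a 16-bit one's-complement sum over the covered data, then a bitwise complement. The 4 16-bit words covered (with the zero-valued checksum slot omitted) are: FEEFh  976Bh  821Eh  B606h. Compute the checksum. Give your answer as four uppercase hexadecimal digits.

One's-complement addition (fold any carry out of bit 15 back into bit 0):
  0xFEEF + 0x976B = 0x1965A → wrap carry → 0x965B
  0x965B + 0x821E = 0x11879 → wrap carry → 0x187A
  0x187A + 0xB606 = 0x0CE80
One's-complement sum = 0xCE80.
Checksum = ~0xCE80 & 0xFFFF = 0x317F.

317F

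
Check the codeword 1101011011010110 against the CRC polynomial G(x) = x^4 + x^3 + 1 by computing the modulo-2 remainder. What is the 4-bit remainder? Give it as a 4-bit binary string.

Modulo-2 division of 1101011011010110 by 11001:
  pos 0: 11010 XOR 11001 = 00011
  pos 3: 11110 XOR 11001 = 00111
  pos 5: 11111 XOR 11001 = 00110
  pos 7: 11001 XOR 11001 = 00000
Remainder = 0110 (nonzero — an error is detected).

0110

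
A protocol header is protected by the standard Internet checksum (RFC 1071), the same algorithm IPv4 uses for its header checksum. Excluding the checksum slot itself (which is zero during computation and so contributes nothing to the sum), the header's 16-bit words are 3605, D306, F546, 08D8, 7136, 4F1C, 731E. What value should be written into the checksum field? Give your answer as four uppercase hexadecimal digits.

One's-complement addition (fold any carry out of bit 15 back into bit 0):
  0x3605 + 0xD306 = 0x1090B → wrap carry → 0x090C
  0x090C + 0xF546 = 0x0FE52
  0xFE52 + 0x08D8 = 0x1072A → wrap carry → 0x072B
  0x072B + 0x7136 = 0x07861
  0x7861 + 0x4F1C = 0x0C77D
  0xC77D + 0x731E = 0x13A9B → wrap carry → 0x3A9C
One's-complement sum = 0x3A9C.
Checksum = ~0x3A9C & 0xFFFF = 0xC563.

C563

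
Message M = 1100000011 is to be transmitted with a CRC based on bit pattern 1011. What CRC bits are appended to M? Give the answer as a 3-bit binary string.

Append 3 zeros: 1100000011000. Divide by 1011 (XOR where the leading bit is 1):
  pos 0: 1100 XOR 1011 = 0111
  pos 1: 1110 XOR 1011 = 0101
  pos 2: 1010 XOR 1011 = 0001
  pos 5: 1001 XOR 1011 = 0010
  pos 7: 1010 XOR 1011 = 0001
Remainder (last 3 bits) = 100. This is the CRC / FCS.

100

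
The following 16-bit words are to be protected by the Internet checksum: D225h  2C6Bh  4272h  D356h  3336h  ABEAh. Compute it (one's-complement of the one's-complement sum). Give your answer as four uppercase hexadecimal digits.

0C85

One's-complement addition (fold any carry out of bit 15 back into bit 0):
  0xD225 + 0x2C6B = 0x0FE90
  0xFE90 + 0x4272 = 0x14102 → wrap carry → 0x4103
  0x4103 + 0xD356 = 0x11459 → wrap carry → 0x145A
  0x145A + 0x3336 = 0x04790
  0x4790 + 0xABEA = 0x0F37A
One's-complement sum = 0xF37A.
Checksum = ~0xF37A & 0xFFFF = 0x0C85.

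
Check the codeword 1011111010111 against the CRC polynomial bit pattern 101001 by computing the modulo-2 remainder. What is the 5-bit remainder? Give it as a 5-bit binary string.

Modulo-2 division of 1011111010111 by 101001:
  pos 0: 101111 XOR 101001 = 000110
  pos 3: 110101 XOR 101001 = 011100
  pos 4: 111000 XOR 101001 = 010001
  pos 5: 100011 XOR 101001 = 001010
  pos 7: 101011 XOR 101001 = 000010
Remainder = 00010 (nonzero — an error is detected).

00010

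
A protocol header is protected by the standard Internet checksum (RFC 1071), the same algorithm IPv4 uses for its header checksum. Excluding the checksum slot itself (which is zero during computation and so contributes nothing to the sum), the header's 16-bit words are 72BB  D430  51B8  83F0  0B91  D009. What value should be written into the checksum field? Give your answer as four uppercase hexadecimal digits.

One's-complement addition (fold any carry out of bit 15 back into bit 0):
  0x72BB + 0xD430 = 0x146EB → wrap carry → 0x46EC
  0x46EC + 0x51B8 = 0x098A4
  0x98A4 + 0x83F0 = 0x11C94 → wrap carry → 0x1C95
  0x1C95 + 0x0B91 = 0x02826
  0x2826 + 0xD009 = 0x0F82F
One's-complement sum = 0xF82F.
Checksum = ~0xF82F & 0xFFFF = 0x07D0.

07D0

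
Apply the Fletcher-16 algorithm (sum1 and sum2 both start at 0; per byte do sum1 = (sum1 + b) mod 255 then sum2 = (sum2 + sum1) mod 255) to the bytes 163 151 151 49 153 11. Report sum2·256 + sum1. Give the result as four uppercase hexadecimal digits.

FBA8

Running sums (mod 255):
  after byte 0 (163): sum1=163, sum2=163
  after byte 1 (151): sum1=59, sum2=222
  after byte 2 (151): sum1=210, sum2=177
  after byte 3 (49): sum1=4, sum2=181
  after byte 4 (153): sum1=157, sum2=83
  after byte 5 (11): sum1=168, sum2=251
Checksum = sum2·256 + sum1 = 251·256 + 168 = 64424 = 0xFBA8.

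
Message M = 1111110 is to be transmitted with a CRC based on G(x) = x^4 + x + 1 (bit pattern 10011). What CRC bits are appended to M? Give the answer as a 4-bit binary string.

Append 4 zeros: 11111100000. Divide by 10011 (XOR where the leading bit is 1):
  pos 0: 11111 XOR 10011 = 01100
  pos 1: 11001 XOR 10011 = 01010
  pos 2: 10100 XOR 10011 = 00111
  pos 4: 11100 XOR 10011 = 01111
  pos 5: 11110 XOR 10011 = 01101
  pos 6: 11010 XOR 10011 = 01001
Remainder (last 4 bits) = 1001. This is the CRC / FCS.

1001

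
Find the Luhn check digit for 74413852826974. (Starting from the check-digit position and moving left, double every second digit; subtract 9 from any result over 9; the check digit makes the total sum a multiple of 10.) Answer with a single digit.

Partial digits right→left: 4 7 9 6 2 8 2 5 8 3 1 4 4 7
Double every second digit counting from the check-digit position (so the 1st, 3rd, 5th, ... of the partial from the right).
  doubled (with −9 where >9): 8 9 4 4 7 2 8 → sum 42
  kept as-is: 7 6 8 5 3 4 7 → sum 40
Total = 42 + 40 = 82.
Check digit = (10 − (82 mod 10)) mod 10 = 8.

8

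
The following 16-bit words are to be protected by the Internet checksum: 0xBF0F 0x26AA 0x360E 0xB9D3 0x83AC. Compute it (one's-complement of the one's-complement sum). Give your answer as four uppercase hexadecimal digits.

One's-complement addition (fold any carry out of bit 15 back into bit 0):
  0xBF0F + 0x26AA = 0x0E5B9
  0xE5B9 + 0x360E = 0x11BC7 → wrap carry → 0x1BC8
  0x1BC8 + 0xB9D3 = 0x0D59B
  0xD59B + 0x83AC = 0x15947 → wrap carry → 0x5948
One's-complement sum = 0x5948.
Checksum = ~0x5948 & 0xFFFF = 0xA6B7.

A6B7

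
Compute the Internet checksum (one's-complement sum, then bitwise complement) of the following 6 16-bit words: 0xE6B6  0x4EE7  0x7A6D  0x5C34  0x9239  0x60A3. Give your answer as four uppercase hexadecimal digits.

00E3

One's-complement addition (fold any carry out of bit 15 back into bit 0):
  0xE6B6 + 0x4EE7 = 0x1359D → wrap carry → 0x359E
  0x359E + 0x7A6D = 0x0B00B
  0xB00B + 0x5C34 = 0x10C3F → wrap carry → 0x0C40
  0x0C40 + 0x9239 = 0x09E79
  0x9E79 + 0x60A3 = 0x0FF1C
One's-complement sum = 0xFF1C.
Checksum = ~0xFF1C & 0xFFFF = 0x00E3.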